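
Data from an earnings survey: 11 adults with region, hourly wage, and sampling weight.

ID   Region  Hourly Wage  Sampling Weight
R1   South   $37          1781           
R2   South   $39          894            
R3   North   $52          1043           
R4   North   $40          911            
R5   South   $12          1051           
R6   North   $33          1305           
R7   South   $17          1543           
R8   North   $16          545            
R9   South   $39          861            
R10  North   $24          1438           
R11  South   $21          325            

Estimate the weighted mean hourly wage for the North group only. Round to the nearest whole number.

North rows: R3, R4, R6, R8, R10
Weighted sum = 52×1043 + 40×911 + 33×1305 + 16×545 + 24×1438
  = 176973
Sum of weights = 1043 + 911 + 1305 + 545 + 1438 = 5242
Weighted mean = 176973 / 5242 = 33.760588

34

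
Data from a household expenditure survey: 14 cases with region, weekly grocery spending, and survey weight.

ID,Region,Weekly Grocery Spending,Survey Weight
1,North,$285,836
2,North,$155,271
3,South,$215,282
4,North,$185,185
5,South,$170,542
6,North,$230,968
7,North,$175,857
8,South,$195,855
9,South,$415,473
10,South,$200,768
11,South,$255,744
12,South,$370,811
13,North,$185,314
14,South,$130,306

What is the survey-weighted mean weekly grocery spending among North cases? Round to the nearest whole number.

North rows: 1, 2, 4, 6, 7, 13
Weighted sum = 285×836 + 155×271 + 185×185 + 230×968 + 175×857 + 185×314
  = 238260 + 42005 + 34225 + 222640 + 149975 + 58090 = 745195
Sum of weights = 836 + 271 + 185 + 968 + 857 + 314 = 3431
Weighted mean = 745195 / 3431 = 217.1947

217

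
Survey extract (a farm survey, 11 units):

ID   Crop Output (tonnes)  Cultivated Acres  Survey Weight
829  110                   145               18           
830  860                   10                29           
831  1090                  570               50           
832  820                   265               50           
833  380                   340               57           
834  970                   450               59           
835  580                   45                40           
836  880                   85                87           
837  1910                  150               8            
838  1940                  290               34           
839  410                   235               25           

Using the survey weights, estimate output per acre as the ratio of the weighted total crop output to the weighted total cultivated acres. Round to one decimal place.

3.4

Σ wᵢ·y = 110×18 + 860×29 + 1090×50 + 820×50 + 380×57 + 970×59 + 580×40 + 880×87 + 1910×8 + 1940×34 + 410×25
  = 1980 + 24940 + 54500 + 41000 + 21660 + 57230 + 23200 + 76560 + 15280 + 65960 + 10250 = 392560
Σ wᵢ·x = 145×18 + 10×29 + 570×50 + 265×50 + 340×57 + 450×59 + 45×40 + 85×87 + 150×8 + 290×34 + 235×25
  = 2610 + 290 + 28500 + 13250 + 19380 + 26550 + 1800 + 7395 + 1200 + 9860 + 5875 = 116710
Ratio = 392560 / 116710 = 3.3635507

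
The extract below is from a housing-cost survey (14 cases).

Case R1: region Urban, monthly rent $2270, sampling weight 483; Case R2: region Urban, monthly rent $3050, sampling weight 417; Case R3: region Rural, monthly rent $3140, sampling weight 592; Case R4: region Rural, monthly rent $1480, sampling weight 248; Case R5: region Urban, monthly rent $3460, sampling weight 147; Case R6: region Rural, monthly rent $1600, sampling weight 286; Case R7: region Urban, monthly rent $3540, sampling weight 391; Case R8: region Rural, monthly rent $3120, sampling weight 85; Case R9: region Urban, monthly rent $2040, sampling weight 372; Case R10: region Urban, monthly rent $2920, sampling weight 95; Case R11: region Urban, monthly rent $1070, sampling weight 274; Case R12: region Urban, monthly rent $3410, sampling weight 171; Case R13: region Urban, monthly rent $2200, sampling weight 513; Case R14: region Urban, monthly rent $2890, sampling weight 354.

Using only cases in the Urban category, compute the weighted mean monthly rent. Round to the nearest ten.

Urban rows: R1, R2, R5, R7, R9, R10, R11, R12, R13, R14
Weighted sum = 2270×483 + 3050×417 + 3460×147 + 3540×391 + 2040×372 + 2920×95 + 1070×274 + 3410×171 + 2200×513 + 2890×354
  = 1096410 + 1271850 + 508620 + 1384140 + 758880 + 277400 + 293180 + 583110 + 1128600 + 1023060 = 8325250
Sum of weights = 483 + 417 + 147 + 391 + 372 + 95 + 274 + 171 + 513 + 354 = 3217
Weighted mean = 8325250 / 3217 = 2587.8924

2590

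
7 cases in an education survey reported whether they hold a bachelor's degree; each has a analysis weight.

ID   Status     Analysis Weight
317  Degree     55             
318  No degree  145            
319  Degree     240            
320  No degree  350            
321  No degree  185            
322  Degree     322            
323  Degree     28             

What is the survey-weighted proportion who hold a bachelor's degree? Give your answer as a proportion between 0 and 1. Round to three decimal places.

Sum of weights for 'Degree' = 55 + 240 + 322 + 28 = 645
Total weight = 55 + 145 + 240 + 350 + 185 + 322 + 28 = 1325
Weighted proportion = 645 / 1325 = 0.48679245

0.487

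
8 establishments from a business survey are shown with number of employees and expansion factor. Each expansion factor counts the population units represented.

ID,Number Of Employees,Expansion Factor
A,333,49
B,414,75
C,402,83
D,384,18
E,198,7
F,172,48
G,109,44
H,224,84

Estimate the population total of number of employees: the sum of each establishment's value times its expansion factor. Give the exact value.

Weighted total = 120899

120899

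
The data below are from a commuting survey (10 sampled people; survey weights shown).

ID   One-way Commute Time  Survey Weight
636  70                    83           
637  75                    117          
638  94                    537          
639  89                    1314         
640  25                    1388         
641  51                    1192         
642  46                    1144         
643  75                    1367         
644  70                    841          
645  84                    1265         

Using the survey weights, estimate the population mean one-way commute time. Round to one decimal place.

64.6

Weighted sum = 70×83 + 75×117 + 94×537 + 89×1314 + 25×1388 + 51×1192 + 46×1144 + 75×1367 + 70×841 + 84×1265
  = 5810 + 8775 + 50478 + 116946 + 34700 + 60792 + 52624 + 102525 + 58870 + 106260 = 597780
Sum of weights = 83 + 117 + 537 + 1314 + 1388 + 1192 + 1144 + 1367 + 841 + 1265 = 9248
Weighted mean = 597780 / 9248 = 64.638841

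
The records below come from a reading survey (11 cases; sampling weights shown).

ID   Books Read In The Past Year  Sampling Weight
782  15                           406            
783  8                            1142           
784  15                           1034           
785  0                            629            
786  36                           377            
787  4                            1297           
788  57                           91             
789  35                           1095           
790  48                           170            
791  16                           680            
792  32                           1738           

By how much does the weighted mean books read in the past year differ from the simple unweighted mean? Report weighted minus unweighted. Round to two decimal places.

Unweighted sum = 15 + 8 + 15 + 0 + 36 + 4 + 57 + 35 + 48 + 16 + 32 = 266
Unweighted mean = 266 / 11 = 24.181818
Weighted sum = 15×406 + 8×1142 + 15×1034 + 0×629 + 36×377 + 4×1297 + 57×91 + 35×1095 + 48×170 + 16×680 + 32×1738
  = 6090 + 9136 + 15510 + 0 + 13572 + 5188 + 5187 + 38325 + 8160 + 10880 + 55616 = 167664
Sum of weights = 406 + 1142 + 1034 + 629 + 377 + 1297 + 91 + 1095 + 170 + 680 + 1738 = 8659
Weighted mean = 167664 / 8659 = 19.362975
Difference (weighted minus unweighted) = -4.8188432

-4.82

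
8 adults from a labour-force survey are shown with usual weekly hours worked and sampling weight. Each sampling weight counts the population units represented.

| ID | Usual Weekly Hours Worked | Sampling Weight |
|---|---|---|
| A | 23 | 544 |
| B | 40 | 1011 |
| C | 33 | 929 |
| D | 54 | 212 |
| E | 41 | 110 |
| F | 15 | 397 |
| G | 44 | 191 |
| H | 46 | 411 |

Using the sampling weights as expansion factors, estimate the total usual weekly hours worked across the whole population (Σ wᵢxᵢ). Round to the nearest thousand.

133000

Weighted total = 23×544 + 40×1011 + 33×929 + 54×212 + 41×110 + 15×397 + 44×191 + 46×411
  = 12512 + 40440 + 30657 + 11448 + 4510 + 5955 + 8404 + 18906 = 132832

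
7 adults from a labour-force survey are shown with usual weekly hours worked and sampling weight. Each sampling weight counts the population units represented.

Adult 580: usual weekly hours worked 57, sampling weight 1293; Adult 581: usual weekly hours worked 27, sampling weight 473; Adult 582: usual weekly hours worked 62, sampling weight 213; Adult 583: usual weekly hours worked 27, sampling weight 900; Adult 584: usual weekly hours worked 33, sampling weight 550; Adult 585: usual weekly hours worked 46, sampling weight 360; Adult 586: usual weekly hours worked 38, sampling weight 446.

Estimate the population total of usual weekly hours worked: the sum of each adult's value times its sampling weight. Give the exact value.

Weighted total = 57×1293 + 27×473 + 62×213 + 27×900 + 33×550 + 46×360 + 38×446
  = 175636

175636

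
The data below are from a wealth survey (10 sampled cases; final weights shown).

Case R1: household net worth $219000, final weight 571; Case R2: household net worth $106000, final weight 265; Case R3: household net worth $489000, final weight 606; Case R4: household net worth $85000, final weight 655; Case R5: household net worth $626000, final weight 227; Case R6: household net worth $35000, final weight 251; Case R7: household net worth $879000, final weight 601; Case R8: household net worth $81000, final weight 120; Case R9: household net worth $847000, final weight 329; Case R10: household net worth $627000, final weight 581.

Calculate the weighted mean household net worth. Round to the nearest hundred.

436800

Weighted sum = 219000×571 + 106000×265 + 489000×606 + 85000×655 + 626000×227 + 35000×251 + 879000×601 + 81000×120 + 847000×329 + 627000×581
  = 125049000 + 28090000 + 296334000 + 55675000 + 142102000 + 8785000 + 528279000 + 9720000 + 278663000 + 364287000 = 1836984000
Sum of weights = 571 + 265 + 606 + 655 + 227 + 251 + 601 + 120 + 329 + 581 = 4206
Weighted mean = 1836984000 / 4206 = 436753.21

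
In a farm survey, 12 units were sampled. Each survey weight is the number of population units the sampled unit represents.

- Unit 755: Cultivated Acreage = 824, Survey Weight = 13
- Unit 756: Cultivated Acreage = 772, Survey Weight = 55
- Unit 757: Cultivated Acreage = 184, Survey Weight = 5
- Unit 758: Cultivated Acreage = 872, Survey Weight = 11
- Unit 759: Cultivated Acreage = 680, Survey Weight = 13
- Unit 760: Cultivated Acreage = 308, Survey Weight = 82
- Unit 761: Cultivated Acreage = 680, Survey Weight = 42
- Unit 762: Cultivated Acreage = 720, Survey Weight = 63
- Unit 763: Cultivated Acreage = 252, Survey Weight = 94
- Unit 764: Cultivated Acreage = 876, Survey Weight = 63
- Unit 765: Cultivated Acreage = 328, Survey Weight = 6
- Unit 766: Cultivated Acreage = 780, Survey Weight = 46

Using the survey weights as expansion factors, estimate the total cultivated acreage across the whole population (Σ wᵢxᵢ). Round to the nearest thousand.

288000

Weighted total = 824×13 + 772×55 + 184×5 + 872×11 + 680×13 + 308×82 + 680×42 + 720×63 + 252×94 + 876×63 + 328×6 + 780×46
  = 10712 + 42460 + 920 + 9592 + 8840 + 25256 + 28560 + 45360 + 23688 + 55188 + 1968 + 35880 = 288424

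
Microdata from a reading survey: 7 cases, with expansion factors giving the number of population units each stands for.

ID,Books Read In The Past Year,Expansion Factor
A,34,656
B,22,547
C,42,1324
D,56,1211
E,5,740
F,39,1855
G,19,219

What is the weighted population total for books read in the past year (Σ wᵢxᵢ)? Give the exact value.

Weighted total = 34×656 + 22×547 + 42×1324 + 56×1211 + 5×740 + 39×1855 + 19×219
  = 237968

237968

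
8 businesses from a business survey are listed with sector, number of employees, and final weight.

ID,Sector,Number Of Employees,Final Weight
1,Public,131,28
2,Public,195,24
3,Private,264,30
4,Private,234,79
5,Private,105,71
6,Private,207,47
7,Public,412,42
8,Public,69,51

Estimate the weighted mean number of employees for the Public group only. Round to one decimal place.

201.2

Public rows: 1, 2, 7, 8
Weighted sum = 131×28 + 195×24 + 412×42 + 69×51
  = 3668 + 4680 + 17304 + 3519 = 29171
Sum of weights = 28 + 24 + 42 + 51 = 145
Weighted mean = 29171 / 145 = 201.17931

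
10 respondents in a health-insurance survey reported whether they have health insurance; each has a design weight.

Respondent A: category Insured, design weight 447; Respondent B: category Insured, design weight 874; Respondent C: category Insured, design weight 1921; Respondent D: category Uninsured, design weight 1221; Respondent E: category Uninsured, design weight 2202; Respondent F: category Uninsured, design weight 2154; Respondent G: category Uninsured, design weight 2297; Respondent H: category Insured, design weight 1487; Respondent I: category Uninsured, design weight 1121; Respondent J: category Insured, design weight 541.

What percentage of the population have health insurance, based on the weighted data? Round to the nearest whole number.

Sum of weights for 'Insured' = 447 + 874 + 1921 + 1487 + 541 = 5270
Total weight = 447 + 874 + 1921 + 1221 + 2202 + 2154 + 2297 + 1487 + 1121 + 541 = 14265
Weighted proportion = 5270 / 14265 = 0.36943568 → 36.943568%

37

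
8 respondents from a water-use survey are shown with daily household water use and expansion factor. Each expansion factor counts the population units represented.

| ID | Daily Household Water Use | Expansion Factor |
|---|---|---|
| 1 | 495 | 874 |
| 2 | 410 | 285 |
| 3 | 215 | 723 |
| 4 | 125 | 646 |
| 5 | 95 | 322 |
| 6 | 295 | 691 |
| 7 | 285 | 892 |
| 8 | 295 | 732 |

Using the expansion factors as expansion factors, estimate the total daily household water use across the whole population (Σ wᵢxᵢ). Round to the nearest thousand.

1490000

Weighted total = 1490270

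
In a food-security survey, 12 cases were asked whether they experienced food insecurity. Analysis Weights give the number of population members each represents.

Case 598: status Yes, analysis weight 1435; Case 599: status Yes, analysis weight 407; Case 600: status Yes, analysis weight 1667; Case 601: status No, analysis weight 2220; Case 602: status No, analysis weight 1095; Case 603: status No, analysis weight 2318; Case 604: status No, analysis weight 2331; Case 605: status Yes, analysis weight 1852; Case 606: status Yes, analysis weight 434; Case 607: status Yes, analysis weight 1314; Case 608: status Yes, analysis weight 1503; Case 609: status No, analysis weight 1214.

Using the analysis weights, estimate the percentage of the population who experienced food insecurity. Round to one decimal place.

Sum of weights for 'Yes' = 1435 + 407 + 1667 + 1852 + 434 + 1314 + 1503 = 8612
Total weight = 1435 + 407 + 1667 + 2220 + 1095 + 2318 + 2331 + 1852 + 434 + 1314 + 1503 + 1214 = 17790
Weighted proportion = 8612 / 17790 = 0.48409219 → 48.409219%

48.4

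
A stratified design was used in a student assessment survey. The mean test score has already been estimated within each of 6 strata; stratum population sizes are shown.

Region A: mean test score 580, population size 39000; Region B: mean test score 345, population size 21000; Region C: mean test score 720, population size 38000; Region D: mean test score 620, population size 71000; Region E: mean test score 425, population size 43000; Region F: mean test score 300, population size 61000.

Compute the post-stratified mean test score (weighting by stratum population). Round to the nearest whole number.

Σ Nₕ·x̄ₕ = 580×39000 + 345×21000 + 720×38000 + 620×71000 + 425×43000 + 300×61000
  = 22620000 + 7245000 + 27360000 + 44020000 + 18275000 + 18300000 = 137820000
Σ Nₕ = 39000 + 21000 + 38000 + 71000 + 43000 + 61000 = 273000
Overall mean = 137820000 / 273000 = 504.83516

505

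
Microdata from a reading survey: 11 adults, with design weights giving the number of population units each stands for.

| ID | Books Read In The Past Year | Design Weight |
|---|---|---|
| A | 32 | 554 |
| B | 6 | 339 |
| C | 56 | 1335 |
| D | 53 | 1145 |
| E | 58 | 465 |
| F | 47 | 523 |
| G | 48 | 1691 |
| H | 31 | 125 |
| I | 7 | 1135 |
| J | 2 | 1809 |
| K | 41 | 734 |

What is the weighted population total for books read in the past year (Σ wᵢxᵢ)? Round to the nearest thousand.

333000

Weighted total = 32×554 + 6×339 + 56×1335 + 53×1145 + 58×465 + 47×523 + 48×1691 + 31×125 + 7×1135 + 2×1809 + 41×734
  = 17728 + 2034 + 74760 + 60685 + 26970 + 24581 + 81168 + 3875 + 7945 + 3618 + 30094 = 333458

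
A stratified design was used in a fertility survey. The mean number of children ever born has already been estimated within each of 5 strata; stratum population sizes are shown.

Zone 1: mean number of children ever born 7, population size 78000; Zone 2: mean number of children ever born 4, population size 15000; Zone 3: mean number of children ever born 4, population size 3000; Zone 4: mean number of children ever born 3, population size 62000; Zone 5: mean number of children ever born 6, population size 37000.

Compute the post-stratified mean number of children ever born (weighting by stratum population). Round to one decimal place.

Σ Nₕ·x̄ₕ = 7×78000 + 4×15000 + 4×3000 + 3×62000 + 6×37000
  = 546000 + 60000 + 12000 + 186000 + 222000 = 1026000
Σ Nₕ = 78000 + 15000 + 3000 + 62000 + 37000 = 195000
Overall mean = 1026000 / 195000 = 5.2615385

5.3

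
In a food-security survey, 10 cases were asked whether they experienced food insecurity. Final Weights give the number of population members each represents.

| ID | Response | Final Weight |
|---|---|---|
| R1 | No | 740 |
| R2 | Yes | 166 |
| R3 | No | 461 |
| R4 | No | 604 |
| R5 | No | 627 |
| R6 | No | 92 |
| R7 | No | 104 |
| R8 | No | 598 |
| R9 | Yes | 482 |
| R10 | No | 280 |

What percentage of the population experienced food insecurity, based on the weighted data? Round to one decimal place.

Sum of weights for 'Yes' = 166 + 482 = 648
Total weight = 740 + 166 + 461 + 604 + 627 + 92 + 104 + 598 + 482 + 280 = 4154
Weighted proportion = 648 / 4154 = 0.15599422 → 15.599422%

15.6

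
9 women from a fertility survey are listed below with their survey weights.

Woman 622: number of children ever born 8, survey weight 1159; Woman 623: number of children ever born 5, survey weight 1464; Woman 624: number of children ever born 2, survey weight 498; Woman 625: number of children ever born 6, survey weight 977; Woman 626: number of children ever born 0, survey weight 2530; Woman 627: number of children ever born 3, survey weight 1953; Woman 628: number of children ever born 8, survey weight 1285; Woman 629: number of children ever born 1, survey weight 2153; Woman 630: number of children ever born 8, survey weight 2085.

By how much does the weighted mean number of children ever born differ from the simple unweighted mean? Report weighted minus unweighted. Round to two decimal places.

Unweighted sum = 8 + 5 + 2 + 6 + 0 + 3 + 8 + 1 + 8 = 41
Unweighted mean = 41 / 9 = 4.5555556
Weighted sum = 8×1159 + 5×1464 + 2×498 + 6×977 + 0×2530 + 3×1953 + 8×1285 + 1×2153 + 8×2085
  = 9272 + 7320 + 996 + 5862 + 0 + 5859 + 10280 + 2153 + 16680 = 58422
Sum of weights = 1159 + 1464 + 498 + 977 + 2530 + 1953 + 1285 + 2153 + 2085 = 14104
Weighted mean = 58422 / 14104 = 4.1422292
Difference (weighted minus unweighted) = -0.4133264

-0.41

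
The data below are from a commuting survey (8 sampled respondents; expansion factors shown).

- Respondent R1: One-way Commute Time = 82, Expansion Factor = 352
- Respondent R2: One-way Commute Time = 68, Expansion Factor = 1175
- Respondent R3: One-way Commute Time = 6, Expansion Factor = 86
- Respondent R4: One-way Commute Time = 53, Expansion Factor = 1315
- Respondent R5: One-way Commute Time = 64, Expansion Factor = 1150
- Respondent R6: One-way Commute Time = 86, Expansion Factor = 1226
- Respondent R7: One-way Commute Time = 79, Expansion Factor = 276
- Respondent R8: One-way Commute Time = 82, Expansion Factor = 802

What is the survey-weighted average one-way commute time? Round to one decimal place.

69.8

Weighted sum = 82×352 + 68×1175 + 6×86 + 53×1315 + 64×1150 + 86×1226 + 79×276 + 82×802
  = 445579
Sum of weights = 352 + 1175 + 86 + 1315 + 1150 + 1226 + 276 + 802 = 6382
Weighted mean = 445579 / 6382 = 69.818082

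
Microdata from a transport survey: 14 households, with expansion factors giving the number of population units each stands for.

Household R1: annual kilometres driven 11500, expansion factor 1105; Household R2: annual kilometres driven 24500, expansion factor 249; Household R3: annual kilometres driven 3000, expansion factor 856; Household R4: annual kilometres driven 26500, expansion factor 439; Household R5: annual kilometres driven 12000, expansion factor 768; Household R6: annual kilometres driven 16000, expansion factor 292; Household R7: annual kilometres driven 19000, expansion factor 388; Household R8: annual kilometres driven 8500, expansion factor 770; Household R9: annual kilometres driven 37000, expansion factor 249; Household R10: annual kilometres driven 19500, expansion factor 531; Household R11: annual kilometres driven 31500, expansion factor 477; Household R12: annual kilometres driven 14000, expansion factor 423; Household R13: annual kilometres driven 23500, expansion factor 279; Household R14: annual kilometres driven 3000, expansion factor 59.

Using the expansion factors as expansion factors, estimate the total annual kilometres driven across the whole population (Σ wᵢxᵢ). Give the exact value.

108063000

Weighted total = 108063000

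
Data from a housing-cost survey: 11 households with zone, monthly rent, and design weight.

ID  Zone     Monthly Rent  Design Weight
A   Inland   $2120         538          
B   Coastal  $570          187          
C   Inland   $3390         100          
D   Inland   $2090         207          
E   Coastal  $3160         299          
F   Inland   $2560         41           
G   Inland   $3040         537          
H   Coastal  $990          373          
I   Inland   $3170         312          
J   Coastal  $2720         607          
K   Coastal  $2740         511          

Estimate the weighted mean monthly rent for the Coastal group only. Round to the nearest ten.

Coastal rows: B, E, H, J, K
Weighted sum = 570×187 + 3160×299 + 990×373 + 2720×607 + 2740×511
  = 106590 + 944840 + 369270 + 1651040 + 1400140 = 4471880
Sum of weights = 187 + 299 + 373 + 607 + 511 = 1977
Weighted mean = 4471880 / 1977 = 2261.9525

2260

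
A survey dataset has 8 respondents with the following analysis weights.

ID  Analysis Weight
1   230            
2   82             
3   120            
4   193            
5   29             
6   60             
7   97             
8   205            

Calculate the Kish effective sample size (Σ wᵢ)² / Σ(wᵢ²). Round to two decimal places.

6.18

Σ wᵢ = 230 + 82 + 120 + 193 + 29 + 60 + 97 + 205 = 1016
Σ wᵢ² = 52900 + 6724 + 14400 + 37249 + 841 + 3600 + 9409 + 42025 = 167148
n_eff = 1016² / 167148 = 1032256 / 167148 = 6.1757006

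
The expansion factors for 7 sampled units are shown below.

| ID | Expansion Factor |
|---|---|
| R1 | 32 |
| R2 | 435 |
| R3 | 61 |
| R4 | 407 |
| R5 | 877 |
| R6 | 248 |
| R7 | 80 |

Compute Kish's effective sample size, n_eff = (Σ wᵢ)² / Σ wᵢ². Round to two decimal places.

Σ wᵢ = 2140
Σ wᵢ² = 1024 + 189225 + 3721 + 165649 + 769129 + 61504 + 6400 = 1196652
n_eff = 2140² / 1196652 = 4579600 / 1196652 = 3.8270107

3.83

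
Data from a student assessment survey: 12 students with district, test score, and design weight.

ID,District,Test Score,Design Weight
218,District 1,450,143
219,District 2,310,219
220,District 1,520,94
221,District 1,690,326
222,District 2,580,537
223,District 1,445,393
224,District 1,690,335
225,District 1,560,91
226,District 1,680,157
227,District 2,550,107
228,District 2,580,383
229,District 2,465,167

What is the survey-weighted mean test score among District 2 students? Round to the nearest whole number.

District 2 rows: 219, 222, 227, 228, 229
Weighted sum = 310×219 + 580×537 + 550×107 + 580×383 + 465×167
  = 67890 + 311460 + 58850 + 222140 + 77655 = 737995
Sum of weights = 219 + 537 + 107 + 383 + 167 = 1413
Weighted mean = 737995 / 1413 = 522.28946

522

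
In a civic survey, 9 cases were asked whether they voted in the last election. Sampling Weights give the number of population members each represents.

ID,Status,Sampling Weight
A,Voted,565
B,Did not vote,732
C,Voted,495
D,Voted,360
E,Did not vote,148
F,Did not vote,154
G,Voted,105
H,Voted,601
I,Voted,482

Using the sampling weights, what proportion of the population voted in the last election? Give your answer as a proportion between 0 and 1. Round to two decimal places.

Sum of weights for 'Voted' = 565 + 495 + 360 + 105 + 601 + 482 = 2608
Total weight = 565 + 732 + 495 + 360 + 148 + 154 + 105 + 601 + 482 = 3642
Weighted proportion = 2608 / 3642 = 0.71609006

0.72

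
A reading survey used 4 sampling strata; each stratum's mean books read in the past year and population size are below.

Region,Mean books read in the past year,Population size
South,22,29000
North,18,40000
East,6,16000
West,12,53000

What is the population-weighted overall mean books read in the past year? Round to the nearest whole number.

15

Σ Nₕ·x̄ₕ = 22×29000 + 18×40000 + 6×16000 + 12×53000
  = 638000 + 720000 + 96000 + 636000 = 2090000
Σ Nₕ = 29000 + 40000 + 16000 + 53000 = 138000
Overall mean = 2090000 / 138000 = 15.144928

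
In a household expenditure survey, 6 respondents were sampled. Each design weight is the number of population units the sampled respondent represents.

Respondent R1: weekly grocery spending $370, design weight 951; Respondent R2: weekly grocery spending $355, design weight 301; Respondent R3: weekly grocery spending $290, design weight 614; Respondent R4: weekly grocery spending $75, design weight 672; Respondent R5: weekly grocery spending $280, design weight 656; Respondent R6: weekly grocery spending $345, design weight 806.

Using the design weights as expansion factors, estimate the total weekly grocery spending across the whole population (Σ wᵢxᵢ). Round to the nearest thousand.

1149000

Weighted total = 370×951 + 355×301 + 290×614 + 75×672 + 280×656 + 345×806
  = 351870 + 106855 + 178060 + 50400 + 183680 + 278070 = 1148935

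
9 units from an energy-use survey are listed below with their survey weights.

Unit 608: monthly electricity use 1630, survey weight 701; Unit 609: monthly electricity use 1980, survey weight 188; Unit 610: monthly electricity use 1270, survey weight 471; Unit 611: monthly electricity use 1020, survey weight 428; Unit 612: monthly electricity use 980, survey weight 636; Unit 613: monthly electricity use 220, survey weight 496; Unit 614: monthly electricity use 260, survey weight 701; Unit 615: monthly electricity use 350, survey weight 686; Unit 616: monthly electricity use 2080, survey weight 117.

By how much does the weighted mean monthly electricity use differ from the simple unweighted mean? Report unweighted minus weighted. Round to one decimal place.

195.4

Unweighted sum = 1630 + 1980 + 1270 + 1020 + 980 + 220 + 260 + 350 + 2080 = 9790
Unweighted mean = 9790 / 9 = 1087.7778
Weighted sum = 1630×701 + 1980×188 + 1270×471 + 1020×428 + 980×636 + 220×496 + 260×701 + 350×686 + 2080×117
  = 1142630 + 372240 + 598170 + 436560 + 623280 + 109120 + 182260 + 240100 + 243360 = 3947720
Sum of weights = 701 + 188 + 471 + 428 + 636 + 496 + 701 + 686 + 117 = 4424
Weighted mean = 3947720 / 4424 = 892.34177
Difference (unweighted minus weighted) = 195.43601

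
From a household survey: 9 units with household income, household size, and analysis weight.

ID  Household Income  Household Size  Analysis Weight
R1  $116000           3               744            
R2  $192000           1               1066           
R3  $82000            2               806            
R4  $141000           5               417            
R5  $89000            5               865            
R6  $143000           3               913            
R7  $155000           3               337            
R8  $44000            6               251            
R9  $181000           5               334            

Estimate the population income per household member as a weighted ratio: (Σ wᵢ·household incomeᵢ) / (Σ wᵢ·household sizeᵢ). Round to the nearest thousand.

41000

Σ wᵢ·y = 747142000
Σ wᵢ·x = 3×744 + 1×1066 + 2×806 + 5×417 + 5×865 + 3×913 + 3×337 + 6×251 + 5×334
  = 2232 + 1066 + 1612 + 2085 + 4325 + 2739 + 1011 + 1506 + 1670 = 18246
Ratio = 747142000 / 18246 = 40948.263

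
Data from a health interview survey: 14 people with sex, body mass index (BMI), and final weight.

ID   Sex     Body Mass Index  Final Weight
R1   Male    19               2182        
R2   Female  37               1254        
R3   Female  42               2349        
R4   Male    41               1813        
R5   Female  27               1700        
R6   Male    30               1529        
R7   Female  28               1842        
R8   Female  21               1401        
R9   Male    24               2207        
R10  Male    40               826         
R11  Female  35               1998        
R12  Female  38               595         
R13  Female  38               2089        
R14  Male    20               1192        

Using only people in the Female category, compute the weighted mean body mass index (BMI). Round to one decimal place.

Female rows: R2, R3, R5, R7, R8, R11, R12, R13
Weighted sum = 37×1254 + 42×2349 + 27×1700 + 28×1842 + 21×1401 + 35×1998 + 38×595 + 38×2089
  = 46398 + 98658 + 45900 + 51576 + 29421 + 69930 + 22610 + 79382 = 443875
Sum of weights = 1254 + 2349 + 1700 + 1842 + 1401 + 1998 + 595 + 2089 = 13228
Weighted mean = 443875 / 13228 = 33.555715

33.6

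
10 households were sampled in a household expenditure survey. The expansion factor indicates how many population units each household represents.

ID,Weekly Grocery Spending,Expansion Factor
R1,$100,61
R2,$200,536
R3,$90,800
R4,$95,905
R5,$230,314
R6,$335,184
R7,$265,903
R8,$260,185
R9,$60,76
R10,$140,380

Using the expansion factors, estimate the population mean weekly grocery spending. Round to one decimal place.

172.7

Weighted sum = 100×61 + 200×536 + 90×800 + 95×905 + 230×314 + 335×184 + 265×903 + 260×185 + 60×76 + 140×380
  = 6100 + 107200 + 72000 + 85975 + 72220 + 61640 + 239295 + 48100 + 4560 + 53200 = 750290
Sum of weights = 61 + 536 + 800 + 905 + 314 + 184 + 903 + 185 + 76 + 380 = 4344
Weighted mean = 750290 / 4344 = 172.71869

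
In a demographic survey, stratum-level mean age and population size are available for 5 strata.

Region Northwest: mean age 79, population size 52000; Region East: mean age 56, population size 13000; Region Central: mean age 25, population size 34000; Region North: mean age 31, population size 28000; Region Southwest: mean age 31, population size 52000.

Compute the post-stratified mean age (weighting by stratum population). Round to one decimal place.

Σ Nₕ·x̄ₕ = 79×52000 + 56×13000 + 25×34000 + 31×28000 + 31×52000
  = 8166000
Σ Nₕ = 52000 + 13000 + 34000 + 28000 + 52000 = 179000
Overall mean = 8166000 / 179000 = 45.620112

45.6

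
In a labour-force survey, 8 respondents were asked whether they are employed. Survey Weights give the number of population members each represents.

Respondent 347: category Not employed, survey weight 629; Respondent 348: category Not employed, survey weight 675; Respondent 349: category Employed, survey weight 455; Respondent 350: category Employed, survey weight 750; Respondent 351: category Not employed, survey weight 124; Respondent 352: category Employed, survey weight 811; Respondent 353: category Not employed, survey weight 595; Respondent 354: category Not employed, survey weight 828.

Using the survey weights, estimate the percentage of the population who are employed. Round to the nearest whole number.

Sum of weights for 'Employed' = 455 + 750 + 811 = 2016
Total weight = 629 + 675 + 455 + 750 + 124 + 811 + 595 + 828 = 4867
Weighted proportion = 2016 / 4867 = 0.4142182 → 41.42182%

41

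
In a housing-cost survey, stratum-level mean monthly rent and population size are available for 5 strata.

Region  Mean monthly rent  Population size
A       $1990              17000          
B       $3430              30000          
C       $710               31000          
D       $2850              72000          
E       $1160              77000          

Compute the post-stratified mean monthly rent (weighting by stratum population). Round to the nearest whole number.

1997

Σ Nₕ·x̄ₕ = 453260000
Σ Nₕ = 17000 + 30000 + 31000 + 72000 + 77000 = 227000
Overall mean = 453260000 / 227000 = 1996.7401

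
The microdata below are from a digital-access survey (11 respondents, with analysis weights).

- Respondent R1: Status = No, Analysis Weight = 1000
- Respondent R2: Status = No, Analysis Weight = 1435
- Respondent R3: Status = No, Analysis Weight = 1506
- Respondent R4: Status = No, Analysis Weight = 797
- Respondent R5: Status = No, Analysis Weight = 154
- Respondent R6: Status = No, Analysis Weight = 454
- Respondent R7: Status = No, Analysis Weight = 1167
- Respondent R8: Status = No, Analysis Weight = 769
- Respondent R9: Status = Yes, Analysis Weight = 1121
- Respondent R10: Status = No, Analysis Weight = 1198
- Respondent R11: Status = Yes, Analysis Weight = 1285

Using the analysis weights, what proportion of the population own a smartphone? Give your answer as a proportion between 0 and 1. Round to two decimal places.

Sum of weights for 'Yes' = 1121 + 1285 = 2406
Total weight = 1000 + 1435 + 1506 + 797 + 154 + 454 + 1167 + 769 + 1121 + 1198 + 1285 = 10886
Weighted proportion = 2406 / 10886 = 0.22101782

0.22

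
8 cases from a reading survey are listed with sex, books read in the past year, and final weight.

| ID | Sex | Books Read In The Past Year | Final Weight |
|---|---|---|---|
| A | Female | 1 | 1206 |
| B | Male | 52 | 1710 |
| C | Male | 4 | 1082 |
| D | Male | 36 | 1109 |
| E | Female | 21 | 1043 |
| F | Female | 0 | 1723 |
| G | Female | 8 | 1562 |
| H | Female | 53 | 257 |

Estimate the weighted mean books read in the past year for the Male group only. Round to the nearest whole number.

34

Male rows: B, C, D
Weighted sum = 52×1710 + 4×1082 + 36×1109
  = 133172
Sum of weights = 1710 + 1082 + 1109 = 3901
Weighted mean = 133172 / 3901 = 34.137913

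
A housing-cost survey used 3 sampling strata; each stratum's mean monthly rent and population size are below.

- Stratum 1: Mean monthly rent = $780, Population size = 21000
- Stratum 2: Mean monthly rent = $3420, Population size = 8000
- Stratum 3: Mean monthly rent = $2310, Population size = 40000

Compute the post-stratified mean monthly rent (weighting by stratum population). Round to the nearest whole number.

Σ Nₕ·x̄ₕ = 136140000
Σ Nₕ = 21000 + 8000 + 40000 = 69000
Overall mean = 136140000 / 69000 = 1973.0435

1973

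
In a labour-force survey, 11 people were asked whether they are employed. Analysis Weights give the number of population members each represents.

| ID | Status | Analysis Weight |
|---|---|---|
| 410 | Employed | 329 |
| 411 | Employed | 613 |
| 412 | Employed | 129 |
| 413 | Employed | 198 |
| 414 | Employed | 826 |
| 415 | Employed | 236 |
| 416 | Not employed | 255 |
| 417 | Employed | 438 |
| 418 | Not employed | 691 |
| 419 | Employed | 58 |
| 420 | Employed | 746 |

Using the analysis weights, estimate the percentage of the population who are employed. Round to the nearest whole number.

Sum of weights for 'Employed' = 329 + 613 + 129 + 198 + 826 + 236 + 438 + 58 + 746 = 3573
Total weight = 4519
Weighted proportion = 3573 / 4519 = 0.79066165 → 79.066165%

79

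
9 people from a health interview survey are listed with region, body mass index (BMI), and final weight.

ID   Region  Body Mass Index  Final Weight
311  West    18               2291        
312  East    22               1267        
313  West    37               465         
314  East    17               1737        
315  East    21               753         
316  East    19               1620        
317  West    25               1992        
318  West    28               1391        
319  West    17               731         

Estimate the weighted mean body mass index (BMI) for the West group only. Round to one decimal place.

23.2

West rows: 311, 313, 317, 318, 319
Weighted sum = 18×2291 + 37×465 + 25×1992 + 28×1391 + 17×731
  = 41238 + 17205 + 49800 + 38948 + 12427 = 159618
Sum of weights = 6870
Weighted mean = 159618 / 6870 = 23.234061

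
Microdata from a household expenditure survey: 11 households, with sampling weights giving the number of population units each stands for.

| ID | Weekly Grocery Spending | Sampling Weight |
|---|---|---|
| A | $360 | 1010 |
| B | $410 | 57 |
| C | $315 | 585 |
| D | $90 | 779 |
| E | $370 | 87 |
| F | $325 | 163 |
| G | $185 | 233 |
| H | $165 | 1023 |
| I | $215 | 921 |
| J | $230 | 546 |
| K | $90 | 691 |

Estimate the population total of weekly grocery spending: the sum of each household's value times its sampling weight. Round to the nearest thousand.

1324000

Weighted total = 360×1010 + 410×57 + 315×585 + 90×779 + 370×87 + 325×163 + 185×233 + 165×1023 + 215×921 + 230×546 + 90×691
  = 363600 + 23370 + 184275 + 70110 + 32190 + 52975 + 43105 + 168795 + 198015 + 125580 + 62190 = 1324205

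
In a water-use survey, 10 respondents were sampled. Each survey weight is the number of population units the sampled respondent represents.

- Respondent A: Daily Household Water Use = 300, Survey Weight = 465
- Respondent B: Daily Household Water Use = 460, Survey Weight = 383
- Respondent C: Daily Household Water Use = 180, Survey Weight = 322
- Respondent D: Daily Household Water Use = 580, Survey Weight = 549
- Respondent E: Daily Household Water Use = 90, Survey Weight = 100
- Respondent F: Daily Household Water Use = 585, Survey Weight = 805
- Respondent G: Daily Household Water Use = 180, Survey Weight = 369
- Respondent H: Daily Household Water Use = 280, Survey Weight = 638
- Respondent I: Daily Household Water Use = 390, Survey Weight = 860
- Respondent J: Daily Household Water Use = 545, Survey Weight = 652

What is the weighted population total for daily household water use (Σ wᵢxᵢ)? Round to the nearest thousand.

Weighted total = 300×465 + 460×383 + 180×322 + 580×549 + 90×100 + 585×805 + 180×369 + 280×638 + 390×860 + 545×652
  = 139500 + 176180 + 57960 + 318420 + 9000 + 470925 + 66420 + 178640 + 335400 + 355340 = 2107785

2108000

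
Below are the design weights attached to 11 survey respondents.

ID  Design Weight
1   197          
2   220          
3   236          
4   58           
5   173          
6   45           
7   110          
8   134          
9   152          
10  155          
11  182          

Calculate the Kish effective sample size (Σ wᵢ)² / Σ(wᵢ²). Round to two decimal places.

Σ wᵢ = 197 + 220 + 236 + 58 + 173 + 45 + 110 + 134 + 152 + 155 + 182 = 1662
Σ wᵢ² = 288532
n_eff = 1662² / 288532 = 2762244 / 288532 = 9.5734407

9.57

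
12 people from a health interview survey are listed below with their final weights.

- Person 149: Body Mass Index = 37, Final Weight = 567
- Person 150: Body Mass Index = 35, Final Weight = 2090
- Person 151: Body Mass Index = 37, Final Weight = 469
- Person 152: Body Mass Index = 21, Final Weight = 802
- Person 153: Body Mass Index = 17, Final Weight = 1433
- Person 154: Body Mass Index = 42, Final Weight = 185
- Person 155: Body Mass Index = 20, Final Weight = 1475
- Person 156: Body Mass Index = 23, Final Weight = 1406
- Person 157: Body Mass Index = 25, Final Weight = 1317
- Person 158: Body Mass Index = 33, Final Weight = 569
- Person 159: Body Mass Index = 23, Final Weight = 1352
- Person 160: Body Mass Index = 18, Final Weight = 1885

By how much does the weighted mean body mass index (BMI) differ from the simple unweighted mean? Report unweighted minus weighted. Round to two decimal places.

Unweighted sum = 37 + 35 + 37 + 21 + 17 + 42 + 20 + 23 + 25 + 33 + 23 + 18 = 331
Unweighted mean = 331 / 12 = 27.583333
Weighted sum = 37×567 + 35×2090 + 37×469 + 21×802 + 17×1433 + 42×185 + 20×1475 + 23×1406 + 25×1317 + 33×569 + 23×1352 + 18×1885
  = 20979 + 73150 + 17353 + 16842 + 24361 + 7770 + 29500 + 32338 + 32925 + 18777 + 31096 + 33930 = 339021
Sum of weights = 13550
Weighted mean = 339021 / 13550 = 25.02
Difference (unweighted minus weighted) = 2.5633333

2.56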